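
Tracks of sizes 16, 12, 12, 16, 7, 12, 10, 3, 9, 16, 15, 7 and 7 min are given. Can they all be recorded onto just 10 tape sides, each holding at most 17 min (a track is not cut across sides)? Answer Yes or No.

A valid assignment using 10 tape sides:
  side 1: 16 = 16
  side 2: 16 = 16
  side 3: 16 = 16
  side 4: 15 = 15
  side 5: 12 + 3 = 15
  side 6: 12 = 12
  side 7: 12 = 12
  side 8: 10 + 7 = 17
  side 9: 9 + 7 = 16
  side 10: 7 = 7
Every load is within 17 min, so 10 tape sides suffice.

Yes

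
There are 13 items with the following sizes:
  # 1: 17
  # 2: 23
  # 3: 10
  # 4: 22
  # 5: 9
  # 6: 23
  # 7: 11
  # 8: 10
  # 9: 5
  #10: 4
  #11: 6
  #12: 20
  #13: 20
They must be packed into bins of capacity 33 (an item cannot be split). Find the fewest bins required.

6

Total = 23 + 23 + 22 + 20 + 20 + 17 + 11 + 10 + 10 + 9 + 6 + 5 + 4 = 180.
Lower bound: ⌈180/33⌉ = 6 bins.
A packing using 6 bins:
  bin 1: 23 + 10 = 33
  bin 2: 23 + 10 = 33
  bin 3: 22 + 11 = 33
  bin 4: 20 + 9 + 4 = 33
  bin 5: 20 + 6 + 5 = 31
  bin 6: 17 = 17
This matches the lower bound, so 6 is optimal.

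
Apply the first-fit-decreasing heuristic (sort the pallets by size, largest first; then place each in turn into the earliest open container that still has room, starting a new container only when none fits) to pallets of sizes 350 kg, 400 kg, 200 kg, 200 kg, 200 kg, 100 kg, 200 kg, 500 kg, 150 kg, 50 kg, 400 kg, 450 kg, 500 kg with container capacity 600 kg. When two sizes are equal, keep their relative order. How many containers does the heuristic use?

7

Sorted descending: 500, 500, 450, 400, 400, 350, 200, 200, 200, 200, 150, 100, 50.
  500 → container 1 (new)  [load 500/600]
  500 → container 2 (new)  [load 500/600]
  450 → container 3 (new)  [load 450/600]
  400 → container 4 (new)  [load 400/600]
  400 → container 5 (new)  [load 400/600]
  350 → container 6 (new)  [load 350/600]
  200 → container 4  [load 600/600]
  200 → container 5  [load 600/600]
  200 → container 6  [load 550/600]
  200 → container 7 (new)  [load 200/600]
  150 → container 3  [load 600/600]
  100 → container 1  [load 600/600]
  50 → container 2  [load 550/600]
7 containers opened.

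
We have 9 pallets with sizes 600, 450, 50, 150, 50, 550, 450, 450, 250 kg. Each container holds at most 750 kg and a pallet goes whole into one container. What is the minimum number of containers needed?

Total = 600 + 550 + 450 + 450 + 450 + 250 + 150 + 50 + 50 = 3000 kg.
Lower bound: ⌈3000/750⌉ = 4 containers.
Also, 5 pallets each exceed 375 kg, and no two of those can share a container, so at least 5 containers are needed.
A packing using 5 containers:
  container 1: 600 + 150 = 750
  container 2: 550 + 50 + 50 = 650
  container 3: 450 + 250 = 700
  container 4: 450 = 450
  container 5: 450 = 450
This matches the lower bound, so 5 is optimal.

5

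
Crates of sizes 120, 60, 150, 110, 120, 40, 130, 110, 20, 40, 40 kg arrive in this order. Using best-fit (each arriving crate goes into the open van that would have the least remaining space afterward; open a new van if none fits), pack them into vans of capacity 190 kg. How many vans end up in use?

  120 → van 1 (new)  [load 120/190]
  60 → van 1  [load 180/190]
  150 → van 2 (new)  [load 150/190]
  110 → van 3 (new)  [load 110/190]
  120 → van 4 (new)  [load 120/190]
  40 → van 2  [load 190/190]
  130 → van 5 (new)  [load 130/190]
  110 → van 6 (new)  [load 110/190]
  20 → van 5  [load 150/190]
  40 → van 5  [load 190/190]
  40 → van 4  [load 160/190]
6 vans opened.

6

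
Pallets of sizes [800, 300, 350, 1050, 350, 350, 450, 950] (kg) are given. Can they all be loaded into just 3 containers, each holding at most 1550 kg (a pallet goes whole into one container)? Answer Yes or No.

Total = 4600 kg; ⌈4600/1550⌉ = 3.
The bound of 3 does not rule out 3, but exhaustive search shows no assignment into 3 containers of capacity 1550 kg exists — the minimum is 4.

No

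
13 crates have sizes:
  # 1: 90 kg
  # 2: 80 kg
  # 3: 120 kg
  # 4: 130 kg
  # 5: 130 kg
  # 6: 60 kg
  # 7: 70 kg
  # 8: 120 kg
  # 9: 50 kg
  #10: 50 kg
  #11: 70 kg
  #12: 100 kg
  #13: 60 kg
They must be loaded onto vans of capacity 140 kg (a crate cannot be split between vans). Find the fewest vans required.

9

Total = 130 + 130 + 120 + 120 + 100 + 90 + 80 + 70 + 70 + 60 + 60 + 50 + 50 = 1130 kg.
Lower bound: ⌈1130/140⌉ = 9 vans.
A packing using 9 vans:
  van 1: 130 = 130
  van 2: 130 = 130
  van 3: 120 = 120
  van 4: 120 = 120
  van 5: 100 = 100
  van 6: 90 + 50 = 140
  van 7: 80 + 60 = 140
  van 8: 70 + 70 = 140
  van 9: 60 + 50 = 110
This matches the lower bound, so 9 is optimal.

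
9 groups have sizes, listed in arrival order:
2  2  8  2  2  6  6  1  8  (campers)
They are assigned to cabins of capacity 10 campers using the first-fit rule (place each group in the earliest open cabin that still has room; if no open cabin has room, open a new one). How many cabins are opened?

  2 → cabin 1 (new)  [load 2/10]
  2 → cabin 1  [load 4/10]
  8 → cabin 2 (new)  [load 8/10]
  2 → cabin 1  [load 6/10]
  2 → cabin 1  [load 8/10]
  6 → cabin 3 (new)  [load 6/10]
  6 → cabin 4 (new)  [load 6/10]
  1 → cabin 1  [load 9/10]
  8 → cabin 5 (new)  [load 8/10]
5 cabins opened.

5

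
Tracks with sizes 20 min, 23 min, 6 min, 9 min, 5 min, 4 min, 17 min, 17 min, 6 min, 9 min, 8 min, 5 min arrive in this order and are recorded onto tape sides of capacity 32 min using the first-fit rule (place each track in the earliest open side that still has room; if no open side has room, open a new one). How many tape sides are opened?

5

  20 → side 1 (new)  [load 20/32]
  23 → side 2 (new)  [load 23/32]
  6 → side 1  [load 26/32]
  9 → side 2  [load 32/32]
  5 → side 1  [load 31/32]
  4 → side 3 (new)  [load 4/32]
  17 → side 3  [load 21/32]
  17 → side 4 (new)  [load 17/32]
  6 → side 3  [load 27/32]
  9 → side 4  [load 26/32]
  8 → side 5 (new)  [load 8/32]
  5 → side 3  [load 32/32]
5 tape sides opened.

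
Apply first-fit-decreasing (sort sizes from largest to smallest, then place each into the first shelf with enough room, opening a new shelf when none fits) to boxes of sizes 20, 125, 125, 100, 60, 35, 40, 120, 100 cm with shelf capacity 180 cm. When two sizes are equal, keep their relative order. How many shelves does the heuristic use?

Sorted descending: 125, 125, 120, 100, 100, 60, 40, 35, 20.
  125 → shelf 1 (new)  [load 125/180]
  125 → shelf 2 (new)  [load 125/180]
  120 → shelf 3 (new)  [load 120/180]
  100 → shelf 4 (new)  [load 100/180]
  100 → shelf 5 (new)  [load 100/180]
  60 → shelf 3  [load 180/180]
  40 → shelf 1  [load 165/180]
  35 → shelf 2  [load 160/180]
  20 → shelf 2  [load 180/180]
5 shelves opened.

5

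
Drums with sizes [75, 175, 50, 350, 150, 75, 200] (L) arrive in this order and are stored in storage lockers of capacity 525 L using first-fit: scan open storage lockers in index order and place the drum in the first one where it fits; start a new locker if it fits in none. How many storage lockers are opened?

  75 → locker 1 (new)  [load 75/525]
  175 → locker 1  [load 250/525]
  50 → locker 1  [load 300/525]
  350 → locker 2 (new)  [load 350/525]
  150 → locker 1  [load 450/525]
  75 → locker 1  [load 525/525]
  200 → locker 3 (new)  [load 200/525]
3 storage lockers opened.

3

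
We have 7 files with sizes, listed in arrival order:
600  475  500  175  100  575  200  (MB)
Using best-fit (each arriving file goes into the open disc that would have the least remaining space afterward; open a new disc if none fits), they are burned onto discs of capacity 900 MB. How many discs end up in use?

4

  600 → disc 1 (new)  [load 600/900]
  475 → disc 2 (new)  [load 475/900]
  500 → disc 3 (new)  [load 500/900]
  175 → disc 1  [load 775/900]
  100 → disc 1  [load 875/900]
  575 → disc 4 (new)  [load 575/900]
  200 → disc 4  [load 775/900]
4 discs opened.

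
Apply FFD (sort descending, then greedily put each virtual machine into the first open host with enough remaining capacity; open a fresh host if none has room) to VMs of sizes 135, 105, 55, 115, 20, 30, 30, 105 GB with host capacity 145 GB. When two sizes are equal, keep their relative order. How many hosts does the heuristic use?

5

Sorted descending: 135, 115, 105, 105, 55, 30, 30, 20.
  135 → host 1 (new)  [load 135/145]
  115 → host 2 (new)  [load 115/145]
  105 → host 3 (new)  [load 105/145]
  105 → host 4 (new)  [load 105/145]
  55 → host 5 (new)  [load 55/145]
  30 → host 2  [load 145/145]
  30 → host 3  [load 135/145]
  20 → host 4  [load 125/145]
5 hosts opened.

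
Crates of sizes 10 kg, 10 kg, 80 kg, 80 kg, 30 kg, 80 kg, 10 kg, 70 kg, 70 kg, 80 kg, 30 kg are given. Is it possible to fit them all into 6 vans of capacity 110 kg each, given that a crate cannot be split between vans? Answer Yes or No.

Yes

A valid assignment using 6 vans:
  van 1: 80 + 30 = 110
  van 2: 80 + 30 = 110
  van 3: 80 + 10 + 10 + 10 = 110
  van 4: 80 = 80
  van 5: 70 = 70
  van 6: 70 = 70
Every load is within 110 kg, so 6 vans suffice.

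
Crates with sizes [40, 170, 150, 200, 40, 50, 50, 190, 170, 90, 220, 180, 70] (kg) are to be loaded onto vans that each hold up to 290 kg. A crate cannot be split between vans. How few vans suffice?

7

Total = 220 + 200 + 190 + 180 + 170 + 170 + 150 + 90 + 70 + 50 + 50 + 40 + 40 = 1620 kg.
Lower bound: ⌈1620/290⌉ = 6 vans.
Also, 7 crates each exceed 145 kg, and no two of those can share a van, so at least 7 vans are needed.
A packing using 7 vans:
  van 1: 220 + 70 = 290
  van 2: 200 + 90 = 290
  van 3: 190 + 50 + 50 = 290
  van 4: 180 + 40 + 40 = 260
  van 5: 170 = 170
  van 6: 170 = 170
  van 7: 150 = 150
This matches the lower bound, so 7 is optimal.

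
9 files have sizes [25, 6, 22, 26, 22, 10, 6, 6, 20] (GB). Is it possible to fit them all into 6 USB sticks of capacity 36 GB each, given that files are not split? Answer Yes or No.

A valid assignment using 5 USB sticks:
  USB stick 1: 26 + 10 = 36
  USB stick 2: 25 + 6 = 31
  USB stick 3: 22 + 6 + 6 = 34
  USB stick 4: 22 = 22
  USB stick 5: 20 = 20
That uses only 5 ≤ 6, so 6 USB sticks are enough.

Yes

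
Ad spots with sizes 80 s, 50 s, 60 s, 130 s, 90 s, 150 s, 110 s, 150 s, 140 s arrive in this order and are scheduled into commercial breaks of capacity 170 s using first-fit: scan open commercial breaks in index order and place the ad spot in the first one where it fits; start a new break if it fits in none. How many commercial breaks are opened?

7

  80 → break 1 (new)  [load 80/170]
  50 → break 1  [load 130/170]
  60 → break 2 (new)  [load 60/170]
  130 → break 3 (new)  [load 130/170]
  90 → break 2  [load 150/170]
  150 → break 4 (new)  [load 150/170]
  110 → break 5 (new)  [load 110/170]
  150 → break 6 (new)  [load 150/170]
  140 → break 7 (new)  [load 140/170]
7 commercial breaks opened.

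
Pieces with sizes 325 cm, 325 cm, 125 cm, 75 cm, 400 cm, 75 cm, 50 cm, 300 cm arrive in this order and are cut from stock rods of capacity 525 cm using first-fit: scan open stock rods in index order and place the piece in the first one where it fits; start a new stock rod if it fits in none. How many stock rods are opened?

  325 → stock rod 1 (new)  [load 325/525]
  325 → stock rod 2 (new)  [load 325/525]
  125 → stock rod 1  [load 450/525]
  75 → stock rod 1  [load 525/525]
  400 → stock rod 3 (new)  [load 400/525]
  75 → stock rod 2  [load 400/525]
  50 → stock rod 2  [load 450/525]
  300 → stock rod 4 (new)  [load 300/525]
4 stock rods opened.

4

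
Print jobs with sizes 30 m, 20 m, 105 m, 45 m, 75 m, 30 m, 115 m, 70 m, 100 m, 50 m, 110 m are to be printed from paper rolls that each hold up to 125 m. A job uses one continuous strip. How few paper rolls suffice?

7

Total = 115 + 110 + 105 + 100 + 75 + 70 + 50 + 45 + 30 + 30 + 20 = 750 m.
Lower bound: ⌈750/125⌉ = 6 paper rolls.
A packing using 7 paper rolls:
  roll 1: 115 = 115
  roll 2: 110 = 110
  roll 3: 105 + 20 = 125
  roll 4: 100 = 100
  roll 5: 75 + 50 = 125
  roll 6: 70 + 45 = 115
  roll 7: 30 + 30 = 60
No arrangement into 6 paper rolls stays within capacity, so 7 is optimal.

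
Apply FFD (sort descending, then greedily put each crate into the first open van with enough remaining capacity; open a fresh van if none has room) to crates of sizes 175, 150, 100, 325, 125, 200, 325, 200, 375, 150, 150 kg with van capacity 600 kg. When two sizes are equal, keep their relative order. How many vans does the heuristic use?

Sorted descending: 375, 325, 325, 200, 200, 175, 150, 150, 150, 125, 100.
  375 → van 1 (new)  [load 375/600]
  325 → van 2 (new)  [load 325/600]
  325 → van 3 (new)  [load 325/600]
  200 → van 1  [load 575/600]
  200 → van 2  [load 525/600]
  175 → van 3  [load 500/600]
  150 → van 4 (new)  [load 150/600]
  150 → van 4  [load 300/600]
  150 → van 4  [load 450/600]
  125 → van 4  [load 575/600]
  100 → van 3  [load 600/600]
4 vans opened.

4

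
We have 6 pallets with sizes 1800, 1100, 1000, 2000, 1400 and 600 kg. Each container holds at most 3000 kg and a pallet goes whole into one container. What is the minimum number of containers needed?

Total = 2000 + 1800 + 1400 + 1100 + 1000 + 600 = 7900 kg.
Lower bound: ⌈7900/3000⌉ = 3 containers.
A packing using 3 containers:
  container 1: 2000 + 1000 = 3000
  container 2: 1800 + 1100 = 2900
  container 3: 1400 + 600 = 2000
This matches the lower bound, so 3 is optimal.

3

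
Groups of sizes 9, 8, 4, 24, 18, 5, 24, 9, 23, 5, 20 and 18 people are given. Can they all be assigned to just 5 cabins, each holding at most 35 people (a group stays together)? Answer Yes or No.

Total = 167 people; ⌈167/35⌉ = 5.
6 groups each exceed half the capacity and cannot share a cabin, forcing at least 6 cabins.
At least 6 cabins are required, but only 5 are allowed.

No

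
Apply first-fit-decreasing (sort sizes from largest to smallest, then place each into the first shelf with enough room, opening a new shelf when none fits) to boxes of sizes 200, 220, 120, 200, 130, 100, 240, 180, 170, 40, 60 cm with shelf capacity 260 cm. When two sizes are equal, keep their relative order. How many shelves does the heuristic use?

Sorted descending: 240, 220, 200, 200, 180, 170, 130, 120, 100, 60, 40.
  240 → shelf 1 (new)  [load 240/260]
  220 → shelf 2 (new)  [load 220/260]
  200 → shelf 3 (new)  [load 200/260]
  200 → shelf 4 (new)  [load 200/260]
  180 → shelf 5 (new)  [load 180/260]
  170 → shelf 6 (new)  [load 170/260]
  130 → shelf 7 (new)  [load 130/260]
  120 → shelf 7  [load 250/260]
  100 → shelf 8 (new)  [load 100/260]
  60 → shelf 3  [load 260/260]
  40 → shelf 2  [load 260/260]
8 shelves opened.

8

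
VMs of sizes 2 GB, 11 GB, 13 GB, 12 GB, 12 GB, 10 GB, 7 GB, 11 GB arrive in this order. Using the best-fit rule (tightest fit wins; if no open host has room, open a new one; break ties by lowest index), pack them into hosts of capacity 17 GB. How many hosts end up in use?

  2 → host 1 (new)  [load 2/17]
  11 → host 1  [load 13/17]
  13 → host 2 (new)  [load 13/17]
  12 → host 3 (new)  [load 12/17]
  12 → host 4 (new)  [load 12/17]
  10 → host 5 (new)  [load 10/17]
  7 → host 5  [load 17/17]
  11 → host 6 (new)  [load 11/17]
6 hosts opened.

6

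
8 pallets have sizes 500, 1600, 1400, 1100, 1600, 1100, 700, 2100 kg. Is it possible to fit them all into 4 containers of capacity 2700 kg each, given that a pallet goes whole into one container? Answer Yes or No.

A valid assignment using 4 containers:
  container 1: 2100 + 500 = 2600
  container 2: 1600 + 1100 = 2700
  container 3: 1600 + 1100 = 2700
  container 4: 1400 + 700 = 2100
Every load is within 2700 kg, so 4 containers suffice.

Yes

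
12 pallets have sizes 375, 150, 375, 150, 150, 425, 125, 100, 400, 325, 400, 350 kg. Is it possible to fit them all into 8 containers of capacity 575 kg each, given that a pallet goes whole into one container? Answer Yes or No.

A valid assignment using 7 containers:
  container 1: 425 + 150 = 575
  container 2: 400 + 150 = 550
  container 3: 400 + 150 = 550
  container 4: 375 + 125 = 500
  container 5: 375 + 100 = 475
  container 6: 350 = 350
  container 7: 325 = 325
That uses only 7 ≤ 8, so 8 containers are enough.

Yes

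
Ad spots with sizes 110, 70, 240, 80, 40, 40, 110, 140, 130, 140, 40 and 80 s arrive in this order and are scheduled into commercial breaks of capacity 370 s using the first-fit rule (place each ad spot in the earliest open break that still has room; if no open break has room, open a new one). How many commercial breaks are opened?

4

  110 → break 1 (new)  [load 110/370]
  70 → break 1  [load 180/370]
  240 → break 2 (new)  [load 240/370]
  80 → break 1  [load 260/370]
  40 → break 1  [load 300/370]
  40 → break 1  [load 340/370]
  110 → break 2  [load 350/370]
  140 → break 3 (new)  [load 140/370]
  130 → break 3  [load 270/370]
  140 → break 4 (new)  [load 140/370]
  40 → break 3  [load 310/370]
  80 → break 4  [load 220/370]
4 commercial breaks opened.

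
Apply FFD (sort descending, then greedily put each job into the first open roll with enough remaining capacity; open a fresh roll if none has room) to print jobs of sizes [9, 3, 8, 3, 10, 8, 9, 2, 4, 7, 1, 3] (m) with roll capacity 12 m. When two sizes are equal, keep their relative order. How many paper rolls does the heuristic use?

Sorted descending: 10, 9, 9, 8, 8, 7, 4, 3, 3, 3, 2, 1.
  10 → roll 1 (new)  [load 10/12]
  9 → roll 2 (new)  [load 9/12]
  9 → roll 3 (new)  [load 9/12]
  8 → roll 4 (new)  [load 8/12]
  8 → roll 5 (new)  [load 8/12]
  7 → roll 6 (new)  [load 7/12]
  4 → roll 4  [load 12/12]
  3 → roll 2  [load 12/12]
  3 → roll 3  [load 12/12]
  3 → roll 5  [load 11/12]
  2 → roll 1  [load 12/12]
  1 → roll 5  [load 12/12]
6 paper rolls opened.

6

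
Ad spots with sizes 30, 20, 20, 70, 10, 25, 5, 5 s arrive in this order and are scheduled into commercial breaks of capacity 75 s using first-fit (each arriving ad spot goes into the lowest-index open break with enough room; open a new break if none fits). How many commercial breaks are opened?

3

  30 → break 1 (new)  [load 30/75]
  20 → break 1  [load 50/75]
  20 → break 1  [load 70/75]
  70 → break 2 (new)  [load 70/75]
  10 → break 3 (new)  [load 10/75]
  25 → break 3  [load 35/75]
  5 → break 1  [load 75/75]
  5 → break 2  [load 75/75]
3 commercial breaks opened.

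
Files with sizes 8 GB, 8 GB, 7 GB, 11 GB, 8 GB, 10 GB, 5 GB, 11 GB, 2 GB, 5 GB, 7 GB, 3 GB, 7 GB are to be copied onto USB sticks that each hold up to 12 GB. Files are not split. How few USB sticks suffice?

9

Total = 11 + 11 + 10 + 8 + 8 + 8 + 7 + 7 + 7 + 5 + 5 + 3 + 2 = 92 GB.
Lower bound: ⌈92/12⌉ = 8 USB sticks.
Also, 9 files each exceed 6 GB, and no two of those can share a USB stick, so at least 9 USB sticks are needed.
A packing using 9 USB sticks:
  USB stick 1: 11 = 11
  USB stick 2: 11 = 11
  USB stick 3: 10 + 2 = 12
  USB stick 4: 8 + 3 = 11
  USB stick 5: 8 = 8
  USB stick 6: 8 = 8
  USB stick 7: 7 + 5 = 12
  USB stick 8: 7 + 5 = 12
  USB stick 9: 7 = 7
This matches the lower bound, so 9 is optimal.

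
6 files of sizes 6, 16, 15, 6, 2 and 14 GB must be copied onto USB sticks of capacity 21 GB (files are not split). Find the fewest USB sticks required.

3

Total = 16 + 15 + 14 + 6 + 6 + 2 = 59 GB.
Lower bound: ⌈59/21⌉ = 3 USB sticks.
A packing using 3 USB sticks:
  USB stick 1: 16 + 2 = 18
  USB stick 2: 15 + 6 = 21
  USB stick 3: 14 + 6 = 20
This matches the lower bound, so 3 is optimal.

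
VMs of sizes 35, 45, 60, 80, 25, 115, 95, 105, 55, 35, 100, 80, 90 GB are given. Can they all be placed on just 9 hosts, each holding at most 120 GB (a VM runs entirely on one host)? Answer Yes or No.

A valid assignment using 9 hosts:
  host 1: 115 = 115
  host 2: 105 = 105
  host 3: 100 = 100
  host 4: 95 + 25 = 120
  host 5: 90 = 90
  host 6: 80 + 35 = 115
  host 7: 80 + 35 = 115
  host 8: 60 + 55 = 115
  host 9: 45 = 45
Every load is within 120 GB, so 9 hosts suffice.

Yes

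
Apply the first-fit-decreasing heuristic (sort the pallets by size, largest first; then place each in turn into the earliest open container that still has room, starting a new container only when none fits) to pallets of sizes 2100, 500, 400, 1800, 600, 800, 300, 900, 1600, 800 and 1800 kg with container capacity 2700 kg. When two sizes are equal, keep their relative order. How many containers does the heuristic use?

5

Sorted descending: 2100, 1800, 1800, 1600, 900, 800, 800, 600, 500, 400, 300.
  2100 → container 1 (new)  [load 2100/2700]
  1800 → container 2 (new)  [load 1800/2700]
  1800 → container 3 (new)  [load 1800/2700]
  1600 → container 4 (new)  [load 1600/2700]
  900 → container 2  [load 2700/2700]
  800 → container 3  [load 2600/2700]
  800 → container 4  [load 2400/2700]
  600 → container 1  [load 2700/2700]
  500 → container 5 (new)  [load 500/2700]
  400 → container 5  [load 900/2700]
  300 → container 4  [load 2700/2700]
5 containers opened.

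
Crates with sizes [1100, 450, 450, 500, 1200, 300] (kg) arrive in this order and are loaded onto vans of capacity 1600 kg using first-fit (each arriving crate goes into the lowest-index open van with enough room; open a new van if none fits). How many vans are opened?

  1100 → van 1 (new)  [load 1100/1600]
  450 → van 1  [load 1550/1600]
  450 → van 2 (new)  [load 450/1600]
  500 → van 2  [load 950/1600]
  1200 → van 3 (new)  [load 1200/1600]
  300 → van 2  [load 1250/1600]
3 vans opened.

3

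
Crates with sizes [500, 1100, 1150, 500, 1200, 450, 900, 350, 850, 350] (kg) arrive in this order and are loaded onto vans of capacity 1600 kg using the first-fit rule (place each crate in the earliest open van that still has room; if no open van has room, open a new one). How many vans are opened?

  500 → van 1 (new)  [load 500/1600]
  1100 → van 1  [load 1600/1600]
  1150 → van 2 (new)  [load 1150/1600]
  500 → van 3 (new)  [load 500/1600]
  1200 → van 4 (new)  [load 1200/1600]
  450 → van 2  [load 1600/1600]
  900 → van 3  [load 1400/1600]
  350 → van 4  [load 1550/1600]
  850 → van 5 (new)  [load 850/1600]
  350 → van 5  [load 1200/1600]
5 vans opened.

5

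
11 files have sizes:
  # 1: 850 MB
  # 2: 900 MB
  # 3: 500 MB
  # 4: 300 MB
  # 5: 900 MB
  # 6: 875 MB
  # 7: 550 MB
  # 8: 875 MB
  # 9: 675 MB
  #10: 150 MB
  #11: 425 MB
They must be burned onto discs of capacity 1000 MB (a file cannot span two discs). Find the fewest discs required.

8

Total = 900 + 900 + 875 + 875 + 850 + 675 + 550 + 500 + 425 + 300 + 150 = 7000 MB.
Lower bound: ⌈7000/1000⌉ = 7 discs.
A packing using 8 discs:
  disc 1: 900 = 900
  disc 2: 900 = 900
  disc 3: 875 = 875
  disc 4: 875 = 875
  disc 5: 850 + 150 = 1000
  disc 6: 675 + 300 = 975
  disc 7: 550 + 425 = 975
  disc 8: 500 = 500
No arrangement into 7 discs stays within capacity, so 8 is optimal.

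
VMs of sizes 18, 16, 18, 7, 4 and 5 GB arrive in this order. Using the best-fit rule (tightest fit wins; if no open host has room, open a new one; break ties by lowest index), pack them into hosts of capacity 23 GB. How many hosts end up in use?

3

  18 → host 1 (new)  [load 18/23]
  16 → host 2 (new)  [load 16/23]
  18 → host 3 (new)  [load 18/23]
  7 → host 2  [load 23/23]
  4 → host 1  [load 22/23]
  5 → host 3  [load 23/23]
3 hosts opened.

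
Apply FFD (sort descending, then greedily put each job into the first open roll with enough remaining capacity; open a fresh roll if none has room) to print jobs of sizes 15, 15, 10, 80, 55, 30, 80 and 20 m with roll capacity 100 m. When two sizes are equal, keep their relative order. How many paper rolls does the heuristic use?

Sorted descending: 80, 80, 55, 30, 20, 15, 15, 10.
  80 → roll 1 (new)  [load 80/100]
  80 → roll 2 (new)  [load 80/100]
  55 → roll 3 (new)  [load 55/100]
  30 → roll 3  [load 85/100]
  20 → roll 1  [load 100/100]
  15 → roll 2  [load 95/100]
  15 → roll 3  [load 100/100]
  10 → roll 4 (new)  [load 10/100]
4 paper rolls opened.

4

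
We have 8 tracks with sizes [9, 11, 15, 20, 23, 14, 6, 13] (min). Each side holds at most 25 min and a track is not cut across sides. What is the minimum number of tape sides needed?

5

Total = 23 + 20 + 15 + 14 + 13 + 11 + 9 + 6 = 111 min.
Lower bound: ⌈111/25⌉ = 5 tape sides.
A packing using 5 tape sides:
  side 1: 23 = 23
  side 2: 20 = 20
  side 3: 15 + 9 = 24
  side 4: 14 + 11 = 25
  side 5: 13 + 6 = 19
This matches the lower bound, so 5 is optimal.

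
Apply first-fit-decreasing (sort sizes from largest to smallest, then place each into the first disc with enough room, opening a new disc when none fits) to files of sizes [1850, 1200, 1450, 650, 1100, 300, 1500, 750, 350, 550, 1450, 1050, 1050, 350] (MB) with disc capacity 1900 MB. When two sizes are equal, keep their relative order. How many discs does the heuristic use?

8

Sorted descending: 1850, 1500, 1450, 1450, 1200, 1100, 1050, 1050, 750, 650, 550, 350, 350, 300.
  1850 → disc 1 (new)  [load 1850/1900]
  1500 → disc 2 (new)  [load 1500/1900]
  1450 → disc 3 (new)  [load 1450/1900]
  1450 → disc 4 (new)  [load 1450/1900]
  1200 → disc 5 (new)  [load 1200/1900]
  1100 → disc 6 (new)  [load 1100/1900]
  1050 → disc 7 (new)  [load 1050/1900]
  1050 → disc 8 (new)  [load 1050/1900]
  750 → disc 6  [load 1850/1900]
  650 → disc 5  [load 1850/1900]
  550 → disc 7  [load 1600/1900]
  350 → disc 2  [load 1850/1900]
  350 → disc 3  [load 1800/1900]
  300 → disc 4  [load 1750/1900]
8 discs opened.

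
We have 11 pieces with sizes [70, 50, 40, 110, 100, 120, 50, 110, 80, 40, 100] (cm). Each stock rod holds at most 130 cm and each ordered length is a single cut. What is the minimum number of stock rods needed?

8

Total = 120 + 110 + 110 + 100 + 100 + 80 + 70 + 50 + 50 + 40 + 40 = 870 cm.
Lower bound: ⌈870/130⌉ = 7 stock rods.
A packing using 8 stock rods:
  stock rod 1: 120 = 120
  stock rod 2: 110 = 110
  stock rod 3: 110 = 110
  stock rod 4: 100 = 100
  stock rod 5: 100 = 100
  stock rod 6: 80 + 50 = 130
  stock rod 7: 70 + 50 = 120
  stock rod 8: 40 + 40 = 80
No arrangement into 7 stock rods stays within capacity, so 8 is optimal.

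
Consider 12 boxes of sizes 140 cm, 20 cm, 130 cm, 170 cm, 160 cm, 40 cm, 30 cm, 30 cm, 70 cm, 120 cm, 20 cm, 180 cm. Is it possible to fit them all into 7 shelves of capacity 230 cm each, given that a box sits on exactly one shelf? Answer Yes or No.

A valid assignment using 6 shelves:
  shelf 1: 180 + 40 = 220
  shelf 2: 170 + 30 + 30 = 230
  shelf 3: 160 + 70 = 230
  shelf 4: 140 + 20 + 20 = 180
  shelf 5: 130 = 130
  shelf 6: 120 = 120
That uses only 6 ≤ 7, so 7 shelves are enough.

Yes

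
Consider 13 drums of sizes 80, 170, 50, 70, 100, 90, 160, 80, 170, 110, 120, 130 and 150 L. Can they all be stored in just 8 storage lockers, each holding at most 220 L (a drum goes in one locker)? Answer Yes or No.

A valid assignment using 8 storage lockers:
  locker 1: 170 + 50 = 220
  locker 2: 170 = 170
  locker 3: 160 = 160
  locker 4: 150 + 70 = 220
  locker 5: 130 + 90 = 220
  locker 6: 120 + 100 = 220
  locker 7: 110 + 80 = 190
  locker 8: 80 = 80
Every load is within 220 L, so 8 storage lockers suffice.

Yes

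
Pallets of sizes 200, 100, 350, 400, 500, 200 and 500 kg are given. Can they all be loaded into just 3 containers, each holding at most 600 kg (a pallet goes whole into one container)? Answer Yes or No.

No

Total = 2250 kg; ⌈2250/600⌉ = 4.
At least 4 containers are required, but only 3 are allowed.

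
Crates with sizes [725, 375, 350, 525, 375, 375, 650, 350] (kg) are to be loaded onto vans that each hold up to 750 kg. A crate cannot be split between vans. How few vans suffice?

6

Total = 725 + 650 + 525 + 375 + 375 + 375 + 350 + 350 = 3725 kg.
Lower bound: ⌈3725/750⌉ = 5 vans.
A packing using 6 vans:
  van 1: 725 = 725
  van 2: 650 = 650
  van 3: 525 = 525
  van 4: 375 + 375 = 750
  van 5: 375 + 350 = 725
  van 6: 350 = 350
No arrangement into 5 vans stays within capacity, so 6 is optimal.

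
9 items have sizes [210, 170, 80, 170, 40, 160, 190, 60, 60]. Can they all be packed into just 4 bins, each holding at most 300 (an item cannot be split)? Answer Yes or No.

No

Total = 1140; ⌈1140/300⌉ = 4.
5 items each exceed half the capacity and cannot share a bin, forcing at least 5 bins.
At least 5 bins are required, but only 4 are allowed.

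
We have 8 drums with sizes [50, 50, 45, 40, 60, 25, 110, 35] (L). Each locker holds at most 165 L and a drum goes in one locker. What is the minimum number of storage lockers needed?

3

Total = 110 + 60 + 50 + 50 + 45 + 40 + 35 + 25 = 415 L.
Lower bound: ⌈415/165⌉ = 3 storage lockers.
A packing using 3 storage lockers:
  locker 1: 110 + 50 = 160
  locker 2: 60 + 50 + 45 = 155
  locker 3: 40 + 35 + 25 = 100
This matches the lower bound, so 3 is optimal.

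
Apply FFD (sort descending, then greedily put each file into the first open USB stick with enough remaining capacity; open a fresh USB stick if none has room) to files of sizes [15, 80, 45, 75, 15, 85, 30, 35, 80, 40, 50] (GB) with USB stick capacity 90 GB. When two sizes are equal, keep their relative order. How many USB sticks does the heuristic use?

Sorted descending: 85, 80, 80, 75, 50, 45, 40, 35, 30, 15, 15.
  85 → USB stick 1 (new)  [load 85/90]
  80 → USB stick 2 (new)  [load 80/90]
  80 → USB stick 3 (new)  [load 80/90]
  75 → USB stick 4 (new)  [load 75/90]
  50 → USB stick 5 (new)  [load 50/90]
  45 → USB stick 6 (new)  [load 45/90]
  40 → USB stick 5  [load 90/90]
  35 → USB stick 6  [load 80/90]
  30 → USB stick 7 (new)  [load 30/90]
  15 → USB stick 4  [load 90/90]
  15 → USB stick 7  [load 45/90]
7 USB sticks opened.

7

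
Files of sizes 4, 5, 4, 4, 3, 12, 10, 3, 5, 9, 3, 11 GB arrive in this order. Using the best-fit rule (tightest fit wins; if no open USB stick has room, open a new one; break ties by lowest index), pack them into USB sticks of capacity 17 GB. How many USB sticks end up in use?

5

  4 → USB stick 1 (new)  [load 4/17]
  5 → USB stick 1  [load 9/17]
  4 → USB stick 1  [load 13/17]
  4 → USB stick 1  [load 17/17]
  3 → USB stick 2 (new)  [load 3/17]
  12 → USB stick 2  [load 15/17]
  10 → USB stick 3 (new)  [load 10/17]
  3 → USB stick 3  [load 13/17]
  5 → USB stick 4 (new)  [load 5/17]
  9 → USB stick 4  [load 14/17]
  3 → USB stick 4  [load 17/17]
  11 → USB stick 5 (new)  [load 11/17]
5 USB sticks opened.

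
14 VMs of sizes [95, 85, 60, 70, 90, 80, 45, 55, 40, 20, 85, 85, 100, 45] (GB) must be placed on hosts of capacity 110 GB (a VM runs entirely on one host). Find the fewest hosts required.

Total = 100 + 95 + 90 + 85 + 85 + 85 + 80 + 70 + 60 + 55 + 45 + 45 + 40 + 20 = 955 GB.
Lower bound: ⌈955/110⌉ = 9 hosts.
A packing using 10 hosts:
  host 1: 100 = 100
  host 2: 95 = 95
  host 3: 90 + 20 = 110
  host 4: 85 = 85
  host 5: 85 = 85
  host 6: 85 = 85
  host 7: 80 = 80
  host 8: 70 + 40 = 110
  host 9: 60 + 45 = 105
  host 10: 55 + 45 = 100
No arrangement into 9 hosts stays within capacity, so 10 is optimal.

10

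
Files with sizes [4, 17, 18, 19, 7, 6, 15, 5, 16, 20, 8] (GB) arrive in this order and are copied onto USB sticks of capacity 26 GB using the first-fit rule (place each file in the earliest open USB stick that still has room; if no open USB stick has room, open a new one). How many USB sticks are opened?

6

  4 → USB stick 1 (new)  [load 4/26]
  17 → USB stick 1  [load 21/26]
  18 → USB stick 2 (new)  [load 18/26]
  19 → USB stick 3 (new)  [load 19/26]
  7 → USB stick 2  [load 25/26]
  6 → USB stick 3  [load 25/26]
  15 → USB stick 4 (new)  [load 15/26]
  5 → USB stick 1  [load 26/26]
  16 → USB stick 5 (new)  [load 16/26]
  20 → USB stick 6 (new)  [load 20/26]
  8 → USB stick 4  [load 23/26]
6 USB sticks opened.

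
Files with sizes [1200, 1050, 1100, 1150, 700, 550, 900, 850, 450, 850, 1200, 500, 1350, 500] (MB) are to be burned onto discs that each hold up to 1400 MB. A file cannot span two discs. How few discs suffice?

10

Total = 1350 + 1200 + 1200 + 1150 + 1100 + 1050 + 900 + 850 + 850 + 700 + 550 + 500 + 500 + 450 = 12350 MB.
Lower bound: ⌈12350/1400⌉ = 9 discs.
A packing using 10 discs:
  disc 1: 1350 = 1350
  disc 2: 1200 = 1200
  disc 3: 1200 = 1200
  disc 4: 1150 = 1150
  disc 5: 1100 = 1100
  disc 6: 1050 = 1050
  disc 7: 900 + 500 = 1400
  disc 8: 850 + 550 = 1400
  disc 9: 850 + 500 = 1350
  disc 10: 700 + 450 = 1150
No arrangement into 9 discs stays within capacity, so 10 is optimal.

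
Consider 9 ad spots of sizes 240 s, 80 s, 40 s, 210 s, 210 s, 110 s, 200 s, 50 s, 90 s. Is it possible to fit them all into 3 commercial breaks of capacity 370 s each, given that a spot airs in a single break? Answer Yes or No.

Total = 1230 s; ⌈1230/370⌉ = 4.
At least 4 commercial breaks are required, but only 3 are allowed.

No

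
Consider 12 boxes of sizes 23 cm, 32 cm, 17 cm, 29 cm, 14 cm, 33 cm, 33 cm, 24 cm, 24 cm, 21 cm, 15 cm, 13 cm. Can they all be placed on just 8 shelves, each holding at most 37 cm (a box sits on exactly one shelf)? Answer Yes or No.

No

Total = 278 cm; ⌈278/37⌉ = 8.
The bound of 8 does not rule out 8, but exhaustive search shows no assignment into 8 shelves of capacity 37 cm exists — the minimum is 9.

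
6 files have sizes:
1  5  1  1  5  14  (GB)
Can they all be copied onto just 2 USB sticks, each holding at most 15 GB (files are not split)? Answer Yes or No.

Yes

A valid assignment using 2 USB sticks:
  USB stick 1: 14 + 1 = 15
  USB stick 2: 5 + 5 + 1 + 1 = 12
Every load is within 15 GB, so 2 USB sticks suffice.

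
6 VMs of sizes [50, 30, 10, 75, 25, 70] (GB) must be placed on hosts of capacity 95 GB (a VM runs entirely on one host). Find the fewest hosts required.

3

Total = 75 + 70 + 50 + 30 + 25 + 10 = 260 GB.
Lower bound: ⌈260/95⌉ = 3 hosts.
A packing using 3 hosts:
  host 1: 75 + 10 = 85
  host 2: 70 + 25 = 95
  host 3: 50 + 30 = 80
This matches the lower bound, so 3 is optimal.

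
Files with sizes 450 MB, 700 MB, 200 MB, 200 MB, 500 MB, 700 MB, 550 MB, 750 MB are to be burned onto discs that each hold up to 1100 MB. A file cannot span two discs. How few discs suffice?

Total = 750 + 700 + 700 + 550 + 500 + 450 + 200 + 200 = 4050 MB.
Lower bound: ⌈4050/1100⌉ = 4 discs.
A packing using 5 discs:
  disc 1: 750 + 200 = 950
  disc 2: 700 + 200 = 900
  disc 3: 700 = 700
  disc 4: 550 + 500 = 1050
  disc 5: 450 = 450
No arrangement into 4 discs stays within capacity, so 5 is optimal.

5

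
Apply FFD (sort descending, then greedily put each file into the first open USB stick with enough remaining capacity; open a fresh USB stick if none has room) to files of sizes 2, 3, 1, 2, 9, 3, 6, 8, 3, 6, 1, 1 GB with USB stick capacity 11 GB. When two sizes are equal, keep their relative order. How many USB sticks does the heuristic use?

5

Sorted descending: 9, 8, 6, 6, 3, 3, 3, 2, 2, 1, 1, 1.
  9 → USB stick 1 (new)  [load 9/11]
  8 → USB stick 2 (new)  [load 8/11]
  6 → USB stick 3 (new)  [load 6/11]
  6 → USB stick 4 (new)  [load 6/11]
  3 → USB stick 2  [load 11/11]
  3 → USB stick 3  [load 9/11]
  3 → USB stick 4  [load 9/11]
  2 → USB stick 1  [load 11/11]
  2 → USB stick 3  [load 11/11]
  1 → USB stick 4  [load 10/11]
  1 → USB stick 4  [load 11/11]
  1 → USB stick 5 (new)  [load 1/11]
5 USB sticks opened.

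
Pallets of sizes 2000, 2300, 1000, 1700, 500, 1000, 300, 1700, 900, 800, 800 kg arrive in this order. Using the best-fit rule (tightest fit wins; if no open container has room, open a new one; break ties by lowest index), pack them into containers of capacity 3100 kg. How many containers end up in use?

  2000 → container 1 (new)  [load 2000/3100]
  2300 → container 2 (new)  [load 2300/3100]
  1000 → container 1  [load 3000/3100]
  1700 → container 3 (new)  [load 1700/3100]
  500 → container 2  [load 2800/3100]
  1000 → container 3  [load 2700/3100]
  300 → container 2  [load 3100/3100]
  1700 → container 4 (new)  [load 1700/3100]
  900 → container 4  [load 2600/3100]
  800 → container 5 (new)  [load 800/3100]
  800 → container 5  [load 1600/3100]
5 containers opened.

5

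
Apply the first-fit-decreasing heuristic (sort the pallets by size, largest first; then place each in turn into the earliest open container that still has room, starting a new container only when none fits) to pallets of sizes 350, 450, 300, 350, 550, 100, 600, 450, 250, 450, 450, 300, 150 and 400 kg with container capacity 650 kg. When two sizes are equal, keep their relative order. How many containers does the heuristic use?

Sorted descending: 600, 550, 450, 450, 450, 450, 400, 350, 350, 300, 300, 250, 150, 100.
  600 → container 1 (new)  [load 600/650]
  550 → container 2 (new)  [load 550/650]
  450 → container 3 (new)  [load 450/650]
  450 → container 4 (new)  [load 450/650]
  450 → container 5 (new)  [load 450/650]
  450 → container 6 (new)  [load 450/650]
  400 → container 7 (new)  [load 400/650]
  350 → container 8 (new)  [load 350/650]
  350 → container 9 (new)  [load 350/650]
  300 → container 8  [load 650/650]
  300 → container 9  [load 650/650]
  250 → container 7  [load 650/650]
  150 → container 3  [load 600/650]
  100 → container 2  [load 650/650]
9 containers opened.

9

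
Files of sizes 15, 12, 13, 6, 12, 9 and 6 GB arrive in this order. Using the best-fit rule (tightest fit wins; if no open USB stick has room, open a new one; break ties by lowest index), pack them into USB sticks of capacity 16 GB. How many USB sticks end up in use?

  15 → USB stick 1 (new)  [load 15/16]
  12 → USB stick 2 (new)  [load 12/16]
  13 → USB stick 3 (new)  [load 13/16]
  6 → USB stick 4 (new)  [load 6/16]
  12 → USB stick 5 (new)  [load 12/16]
  9 → USB stick 4  [load 15/16]
  6 → USB stick 6 (new)  [load 6/16]
6 USB sticks opened.

6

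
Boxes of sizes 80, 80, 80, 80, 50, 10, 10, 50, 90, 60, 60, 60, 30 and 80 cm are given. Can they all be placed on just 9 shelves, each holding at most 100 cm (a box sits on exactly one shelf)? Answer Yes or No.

No

Total = 820 cm; ⌈820/100⌉ = 9.
The bound of 9 does not rule out 9, but exhaustive search shows no assignment into 9 shelves of capacity 100 cm exists — the minimum is 10.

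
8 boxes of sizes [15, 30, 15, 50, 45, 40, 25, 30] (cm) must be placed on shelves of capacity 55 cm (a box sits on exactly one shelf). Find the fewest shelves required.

5

Total = 50 + 45 + 40 + 30 + 30 + 25 + 15 + 15 = 250 cm.
Lower bound: ⌈250/55⌉ = 5 shelves.
A packing using 5 shelves:
  shelf 1: 50 = 50
  shelf 2: 45 = 45
  shelf 3: 40 + 15 = 55
  shelf 4: 30 + 25 = 55
  shelf 5: 30 + 15 = 45
This matches the lower bound, so 5 is optimal.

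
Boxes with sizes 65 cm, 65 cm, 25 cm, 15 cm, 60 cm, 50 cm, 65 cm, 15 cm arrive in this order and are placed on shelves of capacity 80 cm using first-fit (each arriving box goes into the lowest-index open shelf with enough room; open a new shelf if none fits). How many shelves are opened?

5

  65 → shelf 1 (new)  [load 65/80]
  65 → shelf 2 (new)  [load 65/80]
  25 → shelf 3 (new)  [load 25/80]
  15 → shelf 1  [load 80/80]
  60 → shelf 4 (new)  [load 60/80]
  50 → shelf 3  [load 75/80]
  65 → shelf 5 (new)  [load 65/80]
  15 → shelf 2  [load 80/80]
5 shelves opened.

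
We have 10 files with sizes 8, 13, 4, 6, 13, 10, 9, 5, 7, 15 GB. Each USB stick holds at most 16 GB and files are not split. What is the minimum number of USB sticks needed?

Total = 15 + 13 + 13 + 10 + 9 + 8 + 7 + 6 + 5 + 4 = 90 GB.
Lower bound: ⌈90/16⌉ = 6 USB sticks.
A packing using 7 USB sticks:
  USB stick 1: 15 = 15
  USB stick 2: 13 = 13
  USB stick 3: 13 = 13
  USB stick 4: 10 + 6 = 16
  USB stick 5: 9 + 7 = 16
  USB stick 6: 8 + 5 = 13
  USB stick 7: 4 = 4
No arrangement into 6 USB sticks stays within capacity, so 7 is optimal.

7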